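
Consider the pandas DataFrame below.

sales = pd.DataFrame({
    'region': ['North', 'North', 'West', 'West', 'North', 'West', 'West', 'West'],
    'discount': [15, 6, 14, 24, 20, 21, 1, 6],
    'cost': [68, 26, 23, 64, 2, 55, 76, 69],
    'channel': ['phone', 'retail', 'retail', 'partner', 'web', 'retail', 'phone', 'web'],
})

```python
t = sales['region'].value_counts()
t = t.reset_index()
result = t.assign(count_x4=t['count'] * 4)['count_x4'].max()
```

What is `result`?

20

value_counts of region:
region
West     5
North    3
Name: count, dtype: int64
reset_index():
  region  count
0   West      5
1  North      3
add column count_x4 = t['count'] * 4:
  region  count  count_x4
0   West      5        20
1  North      3        12
The max of column 'count_x4' is 20.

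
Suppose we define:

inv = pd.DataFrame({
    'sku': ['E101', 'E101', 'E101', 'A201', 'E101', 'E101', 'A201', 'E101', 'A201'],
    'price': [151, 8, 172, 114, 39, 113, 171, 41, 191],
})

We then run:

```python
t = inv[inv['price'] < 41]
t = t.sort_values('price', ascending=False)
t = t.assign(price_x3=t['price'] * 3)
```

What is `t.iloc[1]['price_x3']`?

filter rows where price < 41:
    sku  price
1  E101      8
4  E101     39
sort by price descending:
    sku  price
4  E101     39
1  E101      8
add column price_x3 = t['price'] * 3:
    sku  price  price_x3
4  E101     39       117
1  E101      8        24

24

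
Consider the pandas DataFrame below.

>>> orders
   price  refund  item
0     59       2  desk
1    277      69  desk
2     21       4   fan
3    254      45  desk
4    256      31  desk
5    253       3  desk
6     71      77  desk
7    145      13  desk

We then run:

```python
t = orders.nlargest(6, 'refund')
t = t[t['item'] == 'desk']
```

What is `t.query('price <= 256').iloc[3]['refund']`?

13

take 6 rows with largest refund:
   price  refund  item
6     71      77  desk
1    277      69  desk
3    254      45  desk
4    256      31  desk
7    145      13  desk
2     21       4   fan
filter rows where item == 'desk':
   price  refund  item
6     71      77  desk
1    277      69  desk
3    254      45  desk
4    256      31  desk
7    145      13  desk
filter rows where price <= 256:
   price  refund  item
6     71      77  desk
3    254      45  desk
4    256      31  desk
7    145      13  desk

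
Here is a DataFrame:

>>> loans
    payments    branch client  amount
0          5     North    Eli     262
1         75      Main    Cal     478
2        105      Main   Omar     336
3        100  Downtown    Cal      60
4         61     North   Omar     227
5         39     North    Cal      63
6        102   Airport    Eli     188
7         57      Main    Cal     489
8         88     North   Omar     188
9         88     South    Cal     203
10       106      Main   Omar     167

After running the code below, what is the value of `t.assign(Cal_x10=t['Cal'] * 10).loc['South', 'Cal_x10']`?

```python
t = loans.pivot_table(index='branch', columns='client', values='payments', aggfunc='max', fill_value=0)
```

pivot: rows=branch, cols=client, max(payments):
client    Cal  Eli  Omar
branch                  
Airport     0  102     0
Downtown  100    0     0
Main       75    0   106
North      39    5    88
South      88    0     0
add column Cal_x10 = t['Cal'] * 10:
client    Cal  Eli  Omar  Cal_x10
branch                           
Airport     0  102     0        0
Downtown  100    0     0     1000
Main       75    0   106      750
North      39    5    88      390
South      88    0     0      880
Reading off the value at row 'South', column 'Cal_x10', we get 880.

880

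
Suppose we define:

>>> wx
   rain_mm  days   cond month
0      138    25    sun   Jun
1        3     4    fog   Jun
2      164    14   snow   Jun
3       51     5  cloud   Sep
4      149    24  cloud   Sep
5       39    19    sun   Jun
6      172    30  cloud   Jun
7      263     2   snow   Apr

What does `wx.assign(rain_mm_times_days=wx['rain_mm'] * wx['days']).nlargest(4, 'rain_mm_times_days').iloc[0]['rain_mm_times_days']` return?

add column rain_mm_times_days = wx['rain_mm'] * wx['days']:
   rain_mm  days   cond month  rain_mm_times_days
0      138    25    sun   Jun                3450
1        3     4    fog   Jun                  12
2      164    14   snow   Jun                2296
3       51     5  cloud   Sep                 255
4      149    24  cloud   Sep                3576
5       39    19    sun   Jun                 741
6      172    30  cloud   Jun                5160
7      263     2   snow   Apr                 526
take 4 rows with largest rain_mm_times_days:
   rain_mm  days   cond month  rain_mm_times_days
6      172    30  cloud   Jun                5160
4      149    24  cloud   Sep                3576
0      138    25    sun   Jun                3450
2      164    14   snow   Jun                2296
The value at position 0, column 'rain_mm_times_days' is 5160.

5160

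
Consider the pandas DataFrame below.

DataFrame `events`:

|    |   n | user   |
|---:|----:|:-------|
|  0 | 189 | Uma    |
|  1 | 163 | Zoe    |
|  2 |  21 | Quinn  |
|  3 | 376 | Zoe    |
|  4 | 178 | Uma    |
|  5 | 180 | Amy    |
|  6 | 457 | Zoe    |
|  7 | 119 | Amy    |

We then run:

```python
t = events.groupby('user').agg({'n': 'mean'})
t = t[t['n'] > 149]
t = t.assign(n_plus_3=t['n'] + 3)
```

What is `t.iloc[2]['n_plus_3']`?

group by user, mean of n:
           n
user        
Amy    149.5
Quinn   21.0
Uma    183.5
Zoe    332.0
filter rows where n > 149:
          n
user       
Amy   149.5
Uma   183.5
Zoe   332.0
add column n_plus_3 = t['n'] + 3:
          n  n_plus_3
user                 
Amy   149.5     152.5
Uma   183.5     186.5
Zoe   332.0     335.0
Taking the value at position 2, column 'n_plus_3' gives 335.0.

335.0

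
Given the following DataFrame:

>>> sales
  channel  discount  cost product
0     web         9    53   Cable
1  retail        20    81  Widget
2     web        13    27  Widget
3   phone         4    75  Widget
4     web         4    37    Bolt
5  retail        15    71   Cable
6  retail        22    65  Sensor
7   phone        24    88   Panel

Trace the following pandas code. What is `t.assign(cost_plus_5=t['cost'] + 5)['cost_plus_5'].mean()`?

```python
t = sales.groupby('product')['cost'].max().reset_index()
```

73.4

group by product, max of cost:
product
Bolt      37
Cable     71
Panel     88
Sensor    65
Widget    81
Name: cost, dtype: int64
reset_index():
  product  cost
0    Bolt    37
1   Cable    71
2   Panel    88
3  Sensor    65
4  Widget    81
add column cost_plus_5 = t['cost'] + 5:
  product  cost  cost_plus_5
0    Bolt    37           42
1   Cable    71           76
2   Panel    88           93
3  Sensor    65           70
4  Widget    81           86
Then the mean of column 'cost_plus_5': 73.4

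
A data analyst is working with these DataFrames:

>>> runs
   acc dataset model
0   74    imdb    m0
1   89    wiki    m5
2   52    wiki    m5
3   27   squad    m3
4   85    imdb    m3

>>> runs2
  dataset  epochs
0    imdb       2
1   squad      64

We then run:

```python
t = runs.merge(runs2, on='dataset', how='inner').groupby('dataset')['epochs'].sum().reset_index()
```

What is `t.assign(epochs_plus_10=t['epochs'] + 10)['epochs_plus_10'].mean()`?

44.0

merge on 'dataset' (how='inner') → 3 rows:
   acc dataset model  epochs
0   74    imdb    m0       2
1   27   squad    m3      64
2   85    imdb    m3       2
group by dataset, sum of epochs:
dataset
imdb      4
squad    64
Name: epochs, dtype: int64
reset_index():
  dataset  epochs
0    imdb       4
1   squad      64
add column epochs_plus_10 = t['epochs'] + 10:
  dataset  epochs  epochs_plus_10
0    imdb       4              14
1   squad      64              74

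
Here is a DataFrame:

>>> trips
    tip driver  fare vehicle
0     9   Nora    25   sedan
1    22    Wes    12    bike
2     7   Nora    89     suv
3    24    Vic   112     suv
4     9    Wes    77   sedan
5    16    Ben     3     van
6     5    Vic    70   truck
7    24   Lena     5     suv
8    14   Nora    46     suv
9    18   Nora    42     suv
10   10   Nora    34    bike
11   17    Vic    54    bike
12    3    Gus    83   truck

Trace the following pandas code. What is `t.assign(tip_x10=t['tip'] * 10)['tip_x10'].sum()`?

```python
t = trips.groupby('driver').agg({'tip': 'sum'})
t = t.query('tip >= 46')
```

group by driver, sum of tip:
        tip
driver     
Ben      16
Gus       3
Lena     24
Nora     58
Vic      46
Wes      31
filter rows where tip >= 46:
        tip
driver     
Nora     58
Vic      46
add column tip_x10 = t['tip'] * 10:
        tip  tip_x10
driver              
Nora     58      580
Vic      46      460
So sum() = 1040.

1040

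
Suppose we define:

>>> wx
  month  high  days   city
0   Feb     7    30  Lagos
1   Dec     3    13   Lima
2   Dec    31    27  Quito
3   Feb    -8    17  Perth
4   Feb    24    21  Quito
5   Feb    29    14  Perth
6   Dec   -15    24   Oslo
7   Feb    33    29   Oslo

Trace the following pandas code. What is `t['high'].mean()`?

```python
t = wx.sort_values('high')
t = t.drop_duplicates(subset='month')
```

-11.5

sort by high:
  month  high  days   city
6   Dec   -15    24   Oslo
3   Feb    -8    17  Perth
1   Dec     3    13   Lima
0   Feb     7    30  Lagos
4   Feb    24    21  Quito
5   Feb    29    14  Perth
2   Dec    31    27  Quito
7   Feb    33    29   Oslo
drop duplicate month (keep=first):
  month  high  days   city
6   Dec   -15    24   Oslo
3   Feb    -8    17  Perth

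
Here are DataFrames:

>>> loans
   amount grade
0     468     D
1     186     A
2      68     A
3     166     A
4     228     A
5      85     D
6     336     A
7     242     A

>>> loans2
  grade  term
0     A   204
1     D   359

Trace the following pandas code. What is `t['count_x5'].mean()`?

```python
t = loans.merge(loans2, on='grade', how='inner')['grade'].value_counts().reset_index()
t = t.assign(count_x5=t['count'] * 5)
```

merge on 'grade' (how='inner') → 8 rows:
   amount grade  term
0     468     D   359
1     186     A   204
2      68     A   204
3     166     A   204
4     228     A   204
5      85     D   359
6     336     A   204
7     242     A   204
value_counts of grade:
grade
A    6
D    2
Name: count, dtype: int64
reset_index():
  grade  count
0     A      6
1     D      2
add column count_x5 = t['count'] * 5:
  grade  count  count_x5
0     A      6        30
1     D      2        10
Then the mean of column 'count_x5': 20.0

20.0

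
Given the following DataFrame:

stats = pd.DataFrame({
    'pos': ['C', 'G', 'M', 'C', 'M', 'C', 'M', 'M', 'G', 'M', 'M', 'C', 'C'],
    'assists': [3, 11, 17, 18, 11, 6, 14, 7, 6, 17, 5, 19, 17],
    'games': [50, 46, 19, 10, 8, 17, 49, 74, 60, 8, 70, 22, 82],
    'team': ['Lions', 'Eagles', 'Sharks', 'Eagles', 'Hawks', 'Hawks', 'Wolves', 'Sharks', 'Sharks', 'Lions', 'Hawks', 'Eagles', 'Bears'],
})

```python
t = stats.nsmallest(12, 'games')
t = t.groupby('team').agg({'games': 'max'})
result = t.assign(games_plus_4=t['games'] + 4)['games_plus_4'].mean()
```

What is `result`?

take 12 rows with smallest games:
   pos  assists  games    team
4    M       11      8   Hawks
9    M       17      8   Lions
3    C       18     10  Eagles
5    C        6     17   Hawks
2    M       17     19  Sharks
11   C       19     22  Eagles
1    G       11     46  Eagles
6    M       14     49  Wolves
0    C        3     50   Lions
8    G        6     60  Sharks
10   M        5     70   Hawks
7    M        7     74  Sharks
group by team, max of games:
        games
team         
Eagles     46
Hawks      70
Lions      50
Sharks     74
Wolves     49
add column games_plus_4 = t['games'] + 4:
        games  games_plus_4
team                       
Eagles     46            50
Hawks      70            74
Lions      50            54
Sharks     74            78
Wolves     49            53
So mean() = 61.8.

61.8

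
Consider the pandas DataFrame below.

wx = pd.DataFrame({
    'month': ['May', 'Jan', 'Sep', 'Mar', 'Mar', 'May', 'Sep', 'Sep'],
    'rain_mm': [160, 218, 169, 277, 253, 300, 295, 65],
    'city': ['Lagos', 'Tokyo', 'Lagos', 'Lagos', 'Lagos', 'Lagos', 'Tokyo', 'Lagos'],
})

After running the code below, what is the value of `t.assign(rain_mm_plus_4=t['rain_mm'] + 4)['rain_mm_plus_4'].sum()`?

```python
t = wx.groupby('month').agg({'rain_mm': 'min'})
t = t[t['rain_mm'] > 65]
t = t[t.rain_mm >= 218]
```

479

group by month, min of rain_mm:
       rain_mm
month         
Jan        218
Mar        253
May        160
Sep         65
filter rows where rain_mm > 65:
       rain_mm
month         
Jan        218
Mar        253
May        160
filter rows where rain_mm >= 218:
       rain_mm
month         
Jan        218
Mar        253
add column rain_mm_plus_4 = t['rain_mm'] + 4:
       rain_mm  rain_mm_plus_4
month                         
Jan        218             222
Mar        253             257
Hence 479.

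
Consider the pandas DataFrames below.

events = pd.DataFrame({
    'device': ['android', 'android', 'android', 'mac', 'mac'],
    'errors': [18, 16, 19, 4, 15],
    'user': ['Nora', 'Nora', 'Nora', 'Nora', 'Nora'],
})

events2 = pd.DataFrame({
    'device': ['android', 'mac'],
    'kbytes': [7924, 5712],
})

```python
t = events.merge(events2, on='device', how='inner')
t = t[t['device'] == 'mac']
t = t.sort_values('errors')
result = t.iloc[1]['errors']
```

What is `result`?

15

merge on 'device' (how='inner') → 5 rows:
    device  errors  user  kbytes
0  android      18  Nora    7924
1  android      16  Nora    7924
2  android      19  Nora    7924
3      mac       4  Nora    5712
4      mac      15  Nora    5712
filter rows where device == 'mac':
  device  errors  user  kbytes
3    mac       4  Nora    5712
4    mac      15  Nora    5712
sort by errors:
  device  errors  user  kbytes
3    mac       4  Nora    5712
4    mac      15  Nora    5712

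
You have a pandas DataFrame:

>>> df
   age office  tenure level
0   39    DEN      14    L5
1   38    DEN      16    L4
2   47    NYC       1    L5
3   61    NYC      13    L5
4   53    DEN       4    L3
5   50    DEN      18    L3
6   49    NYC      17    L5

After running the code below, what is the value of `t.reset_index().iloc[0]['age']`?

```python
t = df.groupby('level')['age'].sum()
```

103

group by level, sum of age:
level
L3    103
L4     38
L5    196
Name: age, dtype: int64
reset_index():
  level  age
0    L3  103
1    L4   38
2    L5  196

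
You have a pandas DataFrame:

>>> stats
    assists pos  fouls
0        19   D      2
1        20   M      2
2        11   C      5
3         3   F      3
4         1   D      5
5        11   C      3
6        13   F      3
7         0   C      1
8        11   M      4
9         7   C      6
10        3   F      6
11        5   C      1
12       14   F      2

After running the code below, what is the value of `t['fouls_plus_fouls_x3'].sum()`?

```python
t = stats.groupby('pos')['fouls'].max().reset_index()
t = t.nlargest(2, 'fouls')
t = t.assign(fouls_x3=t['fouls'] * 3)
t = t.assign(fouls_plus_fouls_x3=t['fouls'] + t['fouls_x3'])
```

group by pos, max of fouls:
pos
C    6
D    5
F    6
M    4
Name: fouls, dtype: int64
reset_index():
  pos  fouls
0   C      6
1   D      5
2   F      6
3   M      4
take 2 rows with largest fouls:
  pos  fouls
0   C      6
2   F      6
add column fouls_x3 = t['fouls'] * 3:
  pos  fouls  fouls_x3
0   C      6        18
2   F      6        18
add column fouls_plus_fouls_x3 = t['fouls'] + t['fouls_x3']:
  pos  fouls  fouls_x3  fouls_plus_fouls_x3
0   C      6        18                   24
2   F      6        18                   24

48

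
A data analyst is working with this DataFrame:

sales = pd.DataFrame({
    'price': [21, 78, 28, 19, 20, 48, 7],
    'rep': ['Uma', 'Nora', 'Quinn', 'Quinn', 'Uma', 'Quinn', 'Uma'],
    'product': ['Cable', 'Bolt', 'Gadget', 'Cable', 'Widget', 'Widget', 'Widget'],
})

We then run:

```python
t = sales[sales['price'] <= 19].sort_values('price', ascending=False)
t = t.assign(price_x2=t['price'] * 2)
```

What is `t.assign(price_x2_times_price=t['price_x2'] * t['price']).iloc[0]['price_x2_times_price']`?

722

filter rows where price <= 19:
   price    rep product
3     19  Quinn   Cable
6      7    Uma  Widget
sort by price descending:
   price    rep product
3     19  Quinn   Cable
6      7    Uma  Widget
add column price_x2 = t['price'] * 2:
   price    rep product  price_x2
3     19  Quinn   Cable        38
6      7    Uma  Widget        14
add column price_x2_times_price = t['price_x2'] * t['price']:
   price    rep product  price_x2  price_x2_times_price
3     19  Quinn   Cable        38                   722
6      7    Uma  Widget        14                    98
Finally, value at position 0, column 'price_x2_times_price' = 722.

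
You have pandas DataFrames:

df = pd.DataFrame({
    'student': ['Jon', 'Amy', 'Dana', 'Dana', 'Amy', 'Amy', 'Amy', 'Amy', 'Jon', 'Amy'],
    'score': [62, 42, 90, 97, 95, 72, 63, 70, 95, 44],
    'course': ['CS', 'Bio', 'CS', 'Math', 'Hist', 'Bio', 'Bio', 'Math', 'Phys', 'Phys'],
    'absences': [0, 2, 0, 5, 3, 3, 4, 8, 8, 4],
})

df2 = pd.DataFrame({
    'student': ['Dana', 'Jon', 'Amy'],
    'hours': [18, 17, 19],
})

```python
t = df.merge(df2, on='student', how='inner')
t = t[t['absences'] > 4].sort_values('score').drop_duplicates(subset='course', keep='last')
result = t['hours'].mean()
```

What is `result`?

17.5

merge on 'student' (how='inner') → 10 rows:
  student  score course  absences  hours
0     Jon     62     CS         0     17
1     Amy     42    Bio         2     19
2    Dana     90     CS         0     18
3    Dana     97   Math         5     18
4     Amy     95   Hist         3     19
5     Amy     72    Bio         3     19
6     Amy     63    Bio         4     19
7     Amy     70   Math         8     19
8     Jon     95   Phys         8     17
9     Amy     44   Phys         4     19
filter rows where absences > 4:
  student  score course  absences  hours
3    Dana     97   Math         5     18
7     Amy     70   Math         8     19
8     Jon     95   Phys         8     17
sort by score:
  student  score course  absences  hours
7     Amy     70   Math         8     19
8     Jon     95   Phys         8     17
3    Dana     97   Math         5     18
drop duplicate course (keep=last):
  student  score course  absences  hours
8     Jon     95   Phys         8     17
3    Dana     97   Math         5     18
So mean() = 17.5.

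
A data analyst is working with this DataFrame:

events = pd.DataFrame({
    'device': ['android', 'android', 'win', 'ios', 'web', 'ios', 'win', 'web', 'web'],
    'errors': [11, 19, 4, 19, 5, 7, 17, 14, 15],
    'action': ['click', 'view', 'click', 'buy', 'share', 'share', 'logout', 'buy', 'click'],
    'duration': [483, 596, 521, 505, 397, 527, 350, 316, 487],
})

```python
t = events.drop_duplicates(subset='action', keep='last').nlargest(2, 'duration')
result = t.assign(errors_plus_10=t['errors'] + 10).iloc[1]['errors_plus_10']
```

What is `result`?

17

drop duplicate action (keep=last):
    device  errors  action  duration
1  android      19    view       596
5      ios       7   share       527
6      win      17  logout       350
7      web      14     buy       316
8      web      15   click       487
take 2 rows with largest duration:
    device  errors action  duration
1  android      19   view       596
5      ios       7  share       527
add column errors_plus_10 = t['errors'] + 10:
    device  errors action  duration  errors_plus_10
1  android      19   view       596              29
5      ios       7  share       527              17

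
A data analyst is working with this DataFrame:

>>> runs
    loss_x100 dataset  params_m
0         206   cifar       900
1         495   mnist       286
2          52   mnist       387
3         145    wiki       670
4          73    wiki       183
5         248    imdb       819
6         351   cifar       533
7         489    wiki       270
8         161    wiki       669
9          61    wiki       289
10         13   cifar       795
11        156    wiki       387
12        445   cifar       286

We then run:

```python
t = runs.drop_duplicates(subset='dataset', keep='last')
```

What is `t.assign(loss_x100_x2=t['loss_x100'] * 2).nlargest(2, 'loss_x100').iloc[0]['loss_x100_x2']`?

890

drop duplicate dataset (keep=last):
    loss_x100 dataset  params_m
2          52   mnist       387
5         248    imdb       819
11        156    wiki       387
12        445   cifar       286
add column loss_x100_x2 = t['loss_x100'] * 2:
    loss_x100 dataset  params_m  loss_x100_x2
2          52   mnist       387           104
5         248    imdb       819           496
11        156    wiki       387           312
12        445   cifar       286           890
take 2 rows with largest loss_x100:
    loss_x100 dataset  params_m  loss_x100_x2
12        445   cifar       286           890
5         248    imdb       819           496
Hence 890.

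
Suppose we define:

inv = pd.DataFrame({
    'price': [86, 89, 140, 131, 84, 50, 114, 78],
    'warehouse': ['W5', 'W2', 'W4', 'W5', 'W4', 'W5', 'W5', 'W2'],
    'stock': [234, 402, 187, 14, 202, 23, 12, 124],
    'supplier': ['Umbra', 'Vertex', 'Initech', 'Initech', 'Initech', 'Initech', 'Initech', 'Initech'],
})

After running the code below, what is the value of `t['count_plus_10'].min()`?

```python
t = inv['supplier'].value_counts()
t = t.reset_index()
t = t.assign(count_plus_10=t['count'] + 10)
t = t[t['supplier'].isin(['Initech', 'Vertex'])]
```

11

value_counts of supplier:
supplier
Initech    6
Umbra      1
Vertex     1
Name: count, dtype: int64
reset_index():
  supplier  count
0  Initech      6
1    Umbra      1
2   Vertex      1
add column count_plus_10 = t['count'] + 10:
  supplier  count  count_plus_10
0  Initech      6             16
1    Umbra      1             11
2   Vertex      1             11
filter rows where supplier in ['Initech', 'Vertex']:
  supplier  count  count_plus_10
0  Initech      6             16
2   Vertex      1             11
The min of column 'count_plus_10' is 11.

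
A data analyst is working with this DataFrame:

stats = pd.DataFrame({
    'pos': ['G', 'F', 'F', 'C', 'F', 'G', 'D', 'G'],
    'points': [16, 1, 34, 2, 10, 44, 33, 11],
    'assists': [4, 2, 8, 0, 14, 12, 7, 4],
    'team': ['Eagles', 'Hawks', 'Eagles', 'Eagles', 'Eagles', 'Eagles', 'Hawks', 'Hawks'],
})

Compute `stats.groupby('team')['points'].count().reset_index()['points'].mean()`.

4.0

group by team, count of points:
team
Eagles    5
Hawks     3
Name: points, dtype: int64
reset_index():
     team  points
0  Eagles       5
1   Hawks       3
Taking the mean of column 'points' gives 4.0.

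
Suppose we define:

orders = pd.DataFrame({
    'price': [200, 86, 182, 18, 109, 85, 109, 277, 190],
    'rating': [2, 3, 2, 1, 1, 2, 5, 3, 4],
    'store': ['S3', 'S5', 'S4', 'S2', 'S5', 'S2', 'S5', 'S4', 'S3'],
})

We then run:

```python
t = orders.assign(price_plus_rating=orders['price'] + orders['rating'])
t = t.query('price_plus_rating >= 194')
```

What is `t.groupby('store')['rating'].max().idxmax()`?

add column price_plus_rating = orders['price'] + orders['rating']:
   price  rating store  price_plus_rating
0    200       2    S3                202
1     86       3    S5                 89
2    182       2    S4                184
3     18       1    S2                 19
4    109       1    S5                110
5     85       2    S2                 87
6    109       5    S5                114
7    277       3    S4                280
8    190       4    S3                194
filter rows where price_plus_rating >= 194:
   price  rating store  price_plus_rating
0    200       2    S3                202
7    277       3    S4                280
8    190       4    S3                194
group by store, max of rating:
store
S3    4
S4    3
Name: rating, dtype: int64
Reading off the label with the largest value, we get S3.

S3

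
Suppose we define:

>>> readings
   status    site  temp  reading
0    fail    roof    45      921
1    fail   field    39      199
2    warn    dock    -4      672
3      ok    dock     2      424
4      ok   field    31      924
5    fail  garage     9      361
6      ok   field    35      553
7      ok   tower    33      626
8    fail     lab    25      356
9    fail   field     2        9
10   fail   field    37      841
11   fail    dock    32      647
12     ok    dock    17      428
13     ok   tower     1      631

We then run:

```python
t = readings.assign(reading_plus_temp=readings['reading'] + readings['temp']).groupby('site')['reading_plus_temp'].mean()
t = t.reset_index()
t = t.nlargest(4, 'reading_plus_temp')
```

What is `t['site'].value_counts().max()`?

add column reading_plus_temp = readings['reading'] + readings['temp']:
   status    site  temp  reading  reading_plus_temp
0    fail    roof    45      921                966
1    fail   field    39      199                238
2    warn    dock    -4      672                668
3      ok    dock     2      424                426
4      ok   field    31      924                955
5    fail  garage     9      361                370
6      ok   field    35      553                588
7      ok   tower    33      626                659
8    fail     lab    25      356                381
9    fail   field     2        9                 11
10   fail   field    37      841                878
11   fail    dock    32      647                679
12     ok    dock    17      428                445
13     ok   tower     1      631                632
group by site, mean of reading_plus_temp:
site
dock      554.5
field     534.0
garage    370.0
lab       381.0
roof      966.0
tower     645.5
Name: reading_plus_temp, dtype: float64
reset_index():
     site  reading_plus_temp
0    dock              554.5
1   field              534.0
2  garage              370.0
3     lab              381.0
4    roof              966.0
5   tower              645.5
take 4 rows with largest reading_plus_temp:
    site  reading_plus_temp
4   roof              966.0
5  tower              645.5
0   dock              554.5
1  field              534.0
value_counts of site:
site
roof     1
tower    1
dock     1
field    1
Name: count, dtype: int64
So max() = 1.

1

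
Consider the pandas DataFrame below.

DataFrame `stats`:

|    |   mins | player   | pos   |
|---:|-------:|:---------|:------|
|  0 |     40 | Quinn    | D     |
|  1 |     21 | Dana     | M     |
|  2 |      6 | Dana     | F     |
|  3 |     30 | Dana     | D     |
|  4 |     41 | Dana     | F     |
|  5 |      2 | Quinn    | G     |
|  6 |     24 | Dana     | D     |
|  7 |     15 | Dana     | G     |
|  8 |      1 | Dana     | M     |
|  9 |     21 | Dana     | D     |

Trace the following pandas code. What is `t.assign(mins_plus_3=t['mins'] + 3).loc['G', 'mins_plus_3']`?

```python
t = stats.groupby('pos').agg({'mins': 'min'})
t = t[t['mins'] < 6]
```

group by pos, min of mins:
     mins
pos      
D      21
F       6
G       2
M       1
filter rows where mins < 6:
     mins
pos      
G       2
M       1
add column mins_plus_3 = t['mins'] + 3:
     mins  mins_plus_3
pos                   
G       2            5
M       1            4
The value at row 'G', column 'mins_plus_3' is 5.

5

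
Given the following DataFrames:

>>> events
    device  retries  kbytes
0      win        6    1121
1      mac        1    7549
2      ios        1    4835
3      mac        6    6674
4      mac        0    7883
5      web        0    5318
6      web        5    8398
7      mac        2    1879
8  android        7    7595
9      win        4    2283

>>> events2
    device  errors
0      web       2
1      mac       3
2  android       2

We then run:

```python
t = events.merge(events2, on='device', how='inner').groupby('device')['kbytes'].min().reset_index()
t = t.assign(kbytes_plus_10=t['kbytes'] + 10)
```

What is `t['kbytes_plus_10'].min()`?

merge on 'device' (how='inner') → 7 rows:
    device  retries  kbytes  errors
0      mac        1    7549       3
1      mac        6    6674       3
2      mac        0    7883       3
3      web        0    5318       2
4      web        5    8398       2
5      mac        2    1879       3
6  android        7    7595       2
group by device, min of kbytes:
device
android    7595
mac        1879
web        5318
Name: kbytes, dtype: int64
reset_index():
    device  kbytes
0  android    7595
1      mac    1879
2      web    5318
add column kbytes_plus_10 = t['kbytes'] + 10:
    device  kbytes  kbytes_plus_10
0  android    7595            7605
1      mac    1879            1889
2      web    5318            5328

1889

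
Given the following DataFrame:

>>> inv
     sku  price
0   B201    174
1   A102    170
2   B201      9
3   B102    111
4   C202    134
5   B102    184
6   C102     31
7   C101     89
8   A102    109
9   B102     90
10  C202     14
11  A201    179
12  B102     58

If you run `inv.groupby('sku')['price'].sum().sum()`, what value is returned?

1352

group by sku, sum of price:
sku
A102    279
A201    179
B102    443
B201    183
C101     89
C102     31
C202    148
Name: price, dtype: int64
Taking the sum of the resulting series gives 1352.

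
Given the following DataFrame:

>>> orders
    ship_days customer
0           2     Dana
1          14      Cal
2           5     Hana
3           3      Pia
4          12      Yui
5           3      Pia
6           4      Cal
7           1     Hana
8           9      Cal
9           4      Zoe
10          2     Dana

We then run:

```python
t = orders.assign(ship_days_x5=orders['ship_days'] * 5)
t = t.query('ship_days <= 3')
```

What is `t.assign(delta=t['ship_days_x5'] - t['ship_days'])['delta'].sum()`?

add column ship_days_x5 = orders['ship_days'] * 5:
    ship_days customer  ship_days_x5
0           2     Dana            10
1          14      Cal            70
2           5     Hana            25
3           3      Pia            15
4          12      Yui            60
5           3      Pia            15
6           4      Cal            20
7           1     Hana             5
8           9      Cal            45
9           4      Zoe            20
10          2     Dana            10
filter rows where ship_days <= 3:
    ship_days customer  ship_days_x5
0           2     Dana            10
3           3      Pia            15
5           3      Pia            15
7           1     Hana             5
10          2     Dana            10
add column delta = t['ship_days_x5'] - t['ship_days']:
    ship_days customer  ship_days_x5  delta
0           2     Dana            10      8
3           3      Pia            15     12
5           3      Pia            15     12
7           1     Hana             5      4
10          2     Dana            10      8
Then the sum of column 'delta': 44

44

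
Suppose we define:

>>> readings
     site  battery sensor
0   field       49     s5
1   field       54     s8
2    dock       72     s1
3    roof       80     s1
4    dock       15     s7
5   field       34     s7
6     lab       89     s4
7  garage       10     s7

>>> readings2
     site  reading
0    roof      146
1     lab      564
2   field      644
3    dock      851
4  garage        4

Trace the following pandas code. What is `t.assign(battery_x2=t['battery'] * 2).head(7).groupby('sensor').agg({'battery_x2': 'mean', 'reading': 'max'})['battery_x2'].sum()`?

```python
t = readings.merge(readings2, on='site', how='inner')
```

merge on 'site' (how='inner') → 8 rows:
     site  battery sensor  reading
0   field       49     s5      644
1   field       54     s8      644
2    dock       72     s1      851
3    roof       80     s1      146
4    dock       15     s7      851
5   field       34     s7      644
6     lab       89     s4      564
7  garage       10     s7        4
add column battery_x2 = t['battery'] * 2:
     site  battery sensor  reading  battery_x2
0   field       49     s5      644          98
1   field       54     s8      644         108
2    dock       72     s1      851         144
3    roof       80     s1      146         160
4    dock       15     s7      851          30
5   field       34     s7      644          68
6     lab       89     s4      564         178
7  garage       10     s7        4          20
take first 7 rows:
    site  battery sensor  reading  battery_x2
0  field       49     s5      644          98
1  field       54     s8      644         108
2   dock       72     s1      851         144
3   roof       80     s1      146         160
4   dock       15     s7      851          30
5  field       34     s7      644          68
6    lab       89     s4      564         178
group by sensor: mean(battery_x2), max(reading):
        battery_x2  reading
sensor                     
s1           152.0      851
s4           178.0      564
s5            98.0      644
s7            49.0      851
s8           108.0      644
So sum() = 585.0.

585.0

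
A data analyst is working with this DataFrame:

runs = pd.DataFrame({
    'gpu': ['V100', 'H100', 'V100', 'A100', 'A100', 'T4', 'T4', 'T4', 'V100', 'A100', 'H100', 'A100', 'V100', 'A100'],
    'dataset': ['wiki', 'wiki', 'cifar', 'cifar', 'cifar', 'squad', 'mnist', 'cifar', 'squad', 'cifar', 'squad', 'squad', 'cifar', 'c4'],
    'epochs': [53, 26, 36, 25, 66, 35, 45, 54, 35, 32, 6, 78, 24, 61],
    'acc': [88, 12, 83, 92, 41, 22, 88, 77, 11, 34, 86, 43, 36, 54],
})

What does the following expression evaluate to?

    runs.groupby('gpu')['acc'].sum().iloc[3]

group by gpu, sum of acc:
gpu
A100    264
H100     98
T4      187
V100    218
Name: acc, dtype: int64
Then the value at position 3: 218

218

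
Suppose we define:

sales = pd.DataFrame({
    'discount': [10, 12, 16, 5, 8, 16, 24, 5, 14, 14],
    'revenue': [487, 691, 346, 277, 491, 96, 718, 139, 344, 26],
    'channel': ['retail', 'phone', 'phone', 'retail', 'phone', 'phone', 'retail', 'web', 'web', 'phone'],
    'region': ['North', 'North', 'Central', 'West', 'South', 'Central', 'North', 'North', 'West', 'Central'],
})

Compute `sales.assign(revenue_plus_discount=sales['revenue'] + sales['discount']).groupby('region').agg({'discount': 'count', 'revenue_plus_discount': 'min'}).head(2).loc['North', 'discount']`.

4

add column revenue_plus_discount = sales['revenue'] + sales['discount']:
   discount  revenue channel   region  revenue_plus_discount
0        10      487  retail    North                    497
1        12      691   phone    North                    703
2        16      346   phone  Central                    362
3         5      277  retail     West                    282
4         8      491   phone    South                    499
5        16       96   phone  Central                    112
6        24      718  retail    North                    742
7         5      139     web    North                    144
8        14      344     web     West                    358
9        14       26   phone  Central                     40
group by region: count(discount), min(revenue_plus_discount):
         discount  revenue_plus_discount
region                                  
Central         3                     40
North           4                    144
South           1                    499
West            2                    282
take first 2 rows:
         discount  revenue_plus_discount
region                                  
Central         3                     40
North           4                    144
The value at row 'North', column 'discount' is 4.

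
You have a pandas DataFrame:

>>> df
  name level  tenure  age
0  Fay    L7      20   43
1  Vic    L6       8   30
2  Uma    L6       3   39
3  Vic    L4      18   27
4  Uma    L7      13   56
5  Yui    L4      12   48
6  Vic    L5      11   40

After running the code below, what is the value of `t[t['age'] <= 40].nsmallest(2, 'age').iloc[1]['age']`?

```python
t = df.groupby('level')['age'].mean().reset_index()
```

group by level, mean of age:
level
L4    37.5
L5    40.0
L6    34.5
L7    49.5
Name: age, dtype: float64
reset_index():
  level   age
0    L4  37.5
1    L5  40.0
2    L6  34.5
3    L7  49.5
filter rows where age <= 40:
  level   age
0    L4  37.5
1    L5  40.0
2    L6  34.5
take 2 rows with smallest age:
  level   age
2    L6  34.5
0    L4  37.5
Hence 37.5.

37.5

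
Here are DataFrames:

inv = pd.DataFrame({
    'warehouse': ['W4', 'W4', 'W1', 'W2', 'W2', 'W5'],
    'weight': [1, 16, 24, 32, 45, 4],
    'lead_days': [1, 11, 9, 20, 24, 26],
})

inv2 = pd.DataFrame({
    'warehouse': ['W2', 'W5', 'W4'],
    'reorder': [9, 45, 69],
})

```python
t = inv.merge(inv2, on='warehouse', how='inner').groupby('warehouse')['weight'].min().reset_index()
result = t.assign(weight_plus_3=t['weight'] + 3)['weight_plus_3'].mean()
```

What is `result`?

merge on 'warehouse' (how='inner') → 5 rows:
  warehouse  weight  lead_days  reorder
0        W4       1          1       69
1        W4      16         11       69
2        W2      32         20        9
3        W2      45         24        9
4        W5       4         26       45
group by warehouse, min of weight:
warehouse
W2    32
W4     1
W5     4
Name: weight, dtype: int64
reset_index():
  warehouse  weight
0        W2      32
1        W4       1
2        W5       4
add column weight_plus_3 = t['weight'] + 3:
  warehouse  weight  weight_plus_3
0        W2      32             35
1        W4       1              4
2        W5       4              7
mean of column 'weight_plus_3' → 15.3333333333

15.3333333333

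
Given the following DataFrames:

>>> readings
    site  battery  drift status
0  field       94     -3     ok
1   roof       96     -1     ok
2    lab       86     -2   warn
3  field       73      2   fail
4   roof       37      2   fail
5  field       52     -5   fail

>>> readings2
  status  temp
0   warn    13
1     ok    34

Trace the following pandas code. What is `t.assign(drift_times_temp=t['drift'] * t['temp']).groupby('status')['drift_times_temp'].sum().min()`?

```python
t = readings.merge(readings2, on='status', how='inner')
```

-136

merge on 'status' (how='inner') → 3 rows:
    site  battery  drift status  temp
0  field       94     -3     ok    34
1   roof       96     -1     ok    34
2    lab       86     -2   warn    13
add column drift_times_temp = t['drift'] * t['temp']:
    site  battery  drift status  temp  drift_times_temp
0  field       94     -3     ok    34              -102
1   roof       96     -1     ok    34               -34
2    lab       86     -2   warn    13               -26
group by status, sum of drift_times_temp:
status
ok     -136
warn    -26
Name: drift_times_temp, dtype: int64
min of the resulting series → -136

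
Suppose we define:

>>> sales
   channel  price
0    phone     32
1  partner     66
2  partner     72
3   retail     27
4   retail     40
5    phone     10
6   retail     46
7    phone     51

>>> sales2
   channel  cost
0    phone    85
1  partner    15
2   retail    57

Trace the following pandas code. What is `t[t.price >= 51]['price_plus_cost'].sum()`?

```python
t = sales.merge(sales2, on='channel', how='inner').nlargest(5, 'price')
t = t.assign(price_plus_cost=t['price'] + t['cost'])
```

merge on 'channel' (how='inner') → 8 rows:
   channel  price  cost
0    phone     32    85
1  partner     66    15
2  partner     72    15
3   retail     27    57
4   retail     40    57
5    phone     10    85
6   retail     46    57
7    phone     51    85
take 5 rows with largest price:
   channel  price  cost
2  partner     72    15
1  partner     66    15
7    phone     51    85
6   retail     46    57
4   retail     40    57
add column price_plus_cost = t['price'] + t['cost']:
   channel  price  cost  price_plus_cost
2  partner     72    15               87
1  partner     66    15               81
7    phone     51    85              136
6   retail     46    57              103
4   retail     40    57               97
filter rows where price >= 51:
   channel  price  cost  price_plus_cost
2  partner     72    15               87
1  partner     66    15               81
7    phone     51    85              136
Then the sum of column 'price_plus_cost': 304

304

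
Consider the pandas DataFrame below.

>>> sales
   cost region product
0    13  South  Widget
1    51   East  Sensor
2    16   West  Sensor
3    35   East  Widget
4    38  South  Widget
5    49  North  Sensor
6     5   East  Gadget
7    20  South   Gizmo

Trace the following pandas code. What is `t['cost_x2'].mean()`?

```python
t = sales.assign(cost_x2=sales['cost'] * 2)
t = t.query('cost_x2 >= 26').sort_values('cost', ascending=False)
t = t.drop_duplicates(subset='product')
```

72.6666666667

add column cost_x2 = sales['cost'] * 2:
   cost region product  cost_x2
0    13  South  Widget       26
1    51   East  Sensor      102
2    16   West  Sensor       32
3    35   East  Widget       70
4    38  South  Widget       76
5    49  North  Sensor       98
6     5   East  Gadget       10
7    20  South   Gizmo       40
filter rows where cost_x2 >= 26:
   cost region product  cost_x2
0    13  South  Widget       26
1    51   East  Sensor      102
2    16   West  Sensor       32
3    35   East  Widget       70
4    38  South  Widget       76
5    49  North  Sensor       98
7    20  South   Gizmo       40
sort by cost descending:
   cost region product  cost_x2
1    51   East  Sensor      102
5    49  North  Sensor       98
4    38  South  Widget       76
3    35   East  Widget       70
7    20  South   Gizmo       40
2    16   West  Sensor       32
0    13  South  Widget       26
drop duplicate product (keep=first):
   cost region product  cost_x2
1    51   East  Sensor      102
4    38  South  Widget       76
7    20  South   Gizmo       40
mean of column 'cost_x2' → 72.6666666667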